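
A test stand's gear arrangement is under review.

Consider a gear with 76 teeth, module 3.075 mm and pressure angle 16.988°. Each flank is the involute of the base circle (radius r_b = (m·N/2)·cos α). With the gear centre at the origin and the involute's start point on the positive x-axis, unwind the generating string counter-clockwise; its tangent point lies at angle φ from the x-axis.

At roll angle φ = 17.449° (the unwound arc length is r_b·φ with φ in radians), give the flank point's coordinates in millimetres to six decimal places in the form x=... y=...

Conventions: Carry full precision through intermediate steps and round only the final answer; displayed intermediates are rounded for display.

x=116.814076 y=1.042418

single-mesh involute tooth geometry (76T wheel at module 3.075)
pitch radius r_p = m·N/2 = 3.075·76/2 = 116.850000
base radius r_b = r_p·cos α = 116.850000·cos 16.988° = 111.751363
roll angle φ = 17.449° = 0.30454250 rad
x = r_b·(cos φ + φ·sin φ) = 116.814076
y = r_b·(sin φ − φ·cos φ) = 1.042418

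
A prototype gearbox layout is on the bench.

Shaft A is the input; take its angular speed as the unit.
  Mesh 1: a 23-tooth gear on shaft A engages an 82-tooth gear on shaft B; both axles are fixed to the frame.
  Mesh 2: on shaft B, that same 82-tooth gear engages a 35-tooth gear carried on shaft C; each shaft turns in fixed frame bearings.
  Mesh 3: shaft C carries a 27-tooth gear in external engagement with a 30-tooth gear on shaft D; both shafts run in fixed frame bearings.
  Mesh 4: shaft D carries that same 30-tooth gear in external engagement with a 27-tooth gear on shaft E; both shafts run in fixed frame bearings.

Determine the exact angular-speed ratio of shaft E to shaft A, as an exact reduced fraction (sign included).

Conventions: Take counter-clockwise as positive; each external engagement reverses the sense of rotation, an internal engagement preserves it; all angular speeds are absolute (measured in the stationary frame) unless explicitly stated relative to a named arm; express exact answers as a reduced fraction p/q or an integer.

class = fixed-axis compound train [4 meshes; 4 ratios multiply, 4 sense flips]
mesh 1 [23T→82T]: running ratio 23/82, sense −
mesh 2 [82T→35T]: running ratio 23/35, sense +
mesh 3 [27T→30T]: running ratio 207/350, sense −
mesh 4 [30T→27T]: running ratio 23/35, sense +
ω_out/ω_in = 23/35

23/35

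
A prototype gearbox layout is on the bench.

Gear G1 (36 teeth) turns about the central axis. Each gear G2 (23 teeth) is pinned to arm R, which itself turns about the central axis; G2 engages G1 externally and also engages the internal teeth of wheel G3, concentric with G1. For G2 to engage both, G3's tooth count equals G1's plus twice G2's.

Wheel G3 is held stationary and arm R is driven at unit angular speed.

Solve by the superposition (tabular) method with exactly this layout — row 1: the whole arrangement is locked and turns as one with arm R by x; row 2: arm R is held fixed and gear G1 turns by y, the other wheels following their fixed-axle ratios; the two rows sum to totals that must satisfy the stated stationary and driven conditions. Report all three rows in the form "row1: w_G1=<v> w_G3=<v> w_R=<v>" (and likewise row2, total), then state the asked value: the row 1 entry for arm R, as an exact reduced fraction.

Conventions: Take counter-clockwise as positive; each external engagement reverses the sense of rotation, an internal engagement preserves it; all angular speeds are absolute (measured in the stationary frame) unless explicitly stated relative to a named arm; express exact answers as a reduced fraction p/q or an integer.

class = planetary set [G3 = 36+2·23 = 82; Willis about the carrier]
row 1 — lock + rotate with arm: ω_sun = ω_ring = ω_arm = x
row 2 (arm held, sun turns y): ω_ring = −(36/82)·y, ω_arm = 0
boundary: total ω_ring = x − (36/82)·y = 0 and total ω_arm = x = 1  ⇒  y = 41/18, x = 1
row 2 ring = −(36/82)·41/18 = -1
totals (row 1 + row 2): sun 1 + 41/18 = 59/18, ring 1 + (-1) = 0, arm 1 + 0 = 1
asked cell (row1, arm) = 1

row1: w_G1=1 w_G3=1 w_R=1
row2: w_G1=41/18 w_G3=-1 w_R=0
total: w_G1=59/18 w_G3=0 w_R=1
asked value: 1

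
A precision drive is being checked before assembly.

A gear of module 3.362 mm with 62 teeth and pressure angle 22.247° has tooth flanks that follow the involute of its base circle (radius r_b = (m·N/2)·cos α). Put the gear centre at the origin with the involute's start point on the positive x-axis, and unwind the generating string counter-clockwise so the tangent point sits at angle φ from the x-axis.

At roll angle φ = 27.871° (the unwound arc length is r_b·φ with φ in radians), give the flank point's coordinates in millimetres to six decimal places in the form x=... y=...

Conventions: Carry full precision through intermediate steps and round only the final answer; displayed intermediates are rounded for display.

recognized (one wheel, involute flank): single-mesh tooth geometry, m = 3.362, N = 62
pitch radius r_p = m·N/2 = 3.362·62/2 = 104.222000
base radius r_b = r_p·cos α = 104.222000·cos 22.247° = 96.463749
roll angle φ = 27.871° = 0.48644072 rad
x = r_b·(cos φ + φ·sin φ) = 107.210278
y = r_b·(sin φ − φ·cos φ) = 3.614275

x=107.210278 y=3.614275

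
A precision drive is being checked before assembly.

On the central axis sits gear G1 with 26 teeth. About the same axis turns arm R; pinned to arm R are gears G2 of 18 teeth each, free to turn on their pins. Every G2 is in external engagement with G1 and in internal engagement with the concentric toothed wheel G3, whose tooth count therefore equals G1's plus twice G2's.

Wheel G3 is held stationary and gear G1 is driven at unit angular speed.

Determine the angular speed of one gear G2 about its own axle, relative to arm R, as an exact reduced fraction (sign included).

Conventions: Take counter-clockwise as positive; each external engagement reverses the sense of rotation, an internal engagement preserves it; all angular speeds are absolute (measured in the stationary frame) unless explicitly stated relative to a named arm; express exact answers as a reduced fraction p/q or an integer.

planetary set (26T centre, 18T on arm, 62T internal) — Willis relation
ring teeth: 26 + 2·18 = 62
26(ω_sun−ω_arm) = −62(ω_ring−ω_arm),  ω_ring = 0, ω_sun = 1
26(1−ω_arm) = −62(0−ω_arm)  ⇒  88·ω_arm = 26  ⇒  ω_arm = 13/44
sun–planet mesh: 26·(1−13/44) = −18·(ω_p−ω_arm)  ⇒  ω_p−ω_arm = -403/396
exact speed ratio = -403/396

-403/396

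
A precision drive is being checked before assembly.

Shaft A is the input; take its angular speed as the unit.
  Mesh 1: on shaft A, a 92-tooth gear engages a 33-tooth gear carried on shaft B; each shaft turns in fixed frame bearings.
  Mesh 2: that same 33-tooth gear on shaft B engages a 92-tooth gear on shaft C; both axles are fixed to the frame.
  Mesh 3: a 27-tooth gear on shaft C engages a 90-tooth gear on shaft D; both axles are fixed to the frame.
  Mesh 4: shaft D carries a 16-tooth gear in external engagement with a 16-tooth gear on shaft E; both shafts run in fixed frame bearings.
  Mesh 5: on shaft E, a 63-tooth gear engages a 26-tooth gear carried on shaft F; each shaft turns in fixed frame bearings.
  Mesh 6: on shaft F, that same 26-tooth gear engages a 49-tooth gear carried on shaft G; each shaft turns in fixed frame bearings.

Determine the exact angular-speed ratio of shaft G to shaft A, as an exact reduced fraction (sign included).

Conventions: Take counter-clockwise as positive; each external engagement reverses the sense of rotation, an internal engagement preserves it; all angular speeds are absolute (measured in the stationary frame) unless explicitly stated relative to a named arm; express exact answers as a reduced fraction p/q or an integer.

27/70

class = fixed-axis compound train [6 meshes; 6 ratios multiply, 6 sense flips]
mesh 1 [92T→33T]: running ratio 92/33, sense −
mesh 2 [33T→92T]: running ratio 1, sense +
mesh 3 [27T→90T]: running ratio 3/10, sense −
mesh 4 [16T→16T]: running ratio 3/10, sense +
mesh 5 [63T→26T]: running ratio 189/260, sense −
mesh 6 [26T→49T]: running ratio 27/70, sense +
ω_out/ω_in = 27/70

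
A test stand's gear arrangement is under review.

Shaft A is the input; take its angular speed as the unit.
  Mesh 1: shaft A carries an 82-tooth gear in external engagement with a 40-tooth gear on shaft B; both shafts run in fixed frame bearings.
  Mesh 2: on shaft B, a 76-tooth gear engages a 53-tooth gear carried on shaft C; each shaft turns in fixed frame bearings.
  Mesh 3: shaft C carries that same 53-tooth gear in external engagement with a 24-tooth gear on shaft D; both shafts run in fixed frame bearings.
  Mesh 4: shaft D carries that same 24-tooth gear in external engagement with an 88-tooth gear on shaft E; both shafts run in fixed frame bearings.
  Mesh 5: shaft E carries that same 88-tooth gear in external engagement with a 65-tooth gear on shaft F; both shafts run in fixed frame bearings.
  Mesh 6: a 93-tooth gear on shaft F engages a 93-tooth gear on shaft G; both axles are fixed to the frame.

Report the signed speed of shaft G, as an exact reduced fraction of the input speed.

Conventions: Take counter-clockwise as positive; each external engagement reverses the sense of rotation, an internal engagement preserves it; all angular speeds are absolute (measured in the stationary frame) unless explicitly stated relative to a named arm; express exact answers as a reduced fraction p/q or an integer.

779/325

6-mesh fixed-axis compound train (all bearings frame-fixed)
mesh 1 [82T→40T]: |ω|/ω_in = 1×82/40 = 41/20, sense flips to −
mesh 2 [76T→53T]: |ω|/ω_in = (41/20)×76/53 = 779/265, sense flips to +
mesh 3 [53T→24T]: |ω|/ω_in = (779/265)×53/24 = 779/120, sense flips to −
mesh 4 [24T→88T]: |ω|/ω_in = (779/120)×24/88 = 779/440, sense flips to +
mesh 5 [88T→65T]: |ω|/ω_in = (779/440)×88/65 = 779/325, sense flips to −
mesh 6 [93T→93T]: |ω|/ω_in = (779/325)×93/93 = 779/325, sense flips to +
signed output speed (× input speed) = 779/325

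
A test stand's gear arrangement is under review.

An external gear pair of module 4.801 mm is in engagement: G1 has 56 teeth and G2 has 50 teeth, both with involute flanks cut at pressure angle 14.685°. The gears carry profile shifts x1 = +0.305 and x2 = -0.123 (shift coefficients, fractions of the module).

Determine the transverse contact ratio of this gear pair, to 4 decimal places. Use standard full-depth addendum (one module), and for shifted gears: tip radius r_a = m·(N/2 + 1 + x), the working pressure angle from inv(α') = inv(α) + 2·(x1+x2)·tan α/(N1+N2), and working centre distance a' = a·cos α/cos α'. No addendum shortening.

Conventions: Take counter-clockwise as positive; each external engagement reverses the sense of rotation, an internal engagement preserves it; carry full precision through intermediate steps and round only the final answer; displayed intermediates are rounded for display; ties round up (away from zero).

single-mesh involute tooth geometry (56T engaging 50T at module 4.801)
base radii: r_b1 = 130.036796, r_b2 = 116.104282
tip radii: r_a1 = 140.693305, r_a2 = 124.235477
inv(α') = inv(14.685°) + 2·(+0.305-0.123)·tan α/(56+50) = 0.00666361  ⇒  α' = 15.39881°
a' = a·cos α / cos α' = 254.4530·cos 14.685°/cos 15.39881° = 255.306342
action lengths: √(r_a1²−r_b1²) = 53.712549, √(r_a2²−r_b2²) = 44.206894
base pitch p_b = π·m·cos α = 14.590094
CR = (53.712549 + 44.206894 − 255.306342·sin 15.39881°)/14.590094 = 2.064852
contact ratio ≈ 2.0649

2.0649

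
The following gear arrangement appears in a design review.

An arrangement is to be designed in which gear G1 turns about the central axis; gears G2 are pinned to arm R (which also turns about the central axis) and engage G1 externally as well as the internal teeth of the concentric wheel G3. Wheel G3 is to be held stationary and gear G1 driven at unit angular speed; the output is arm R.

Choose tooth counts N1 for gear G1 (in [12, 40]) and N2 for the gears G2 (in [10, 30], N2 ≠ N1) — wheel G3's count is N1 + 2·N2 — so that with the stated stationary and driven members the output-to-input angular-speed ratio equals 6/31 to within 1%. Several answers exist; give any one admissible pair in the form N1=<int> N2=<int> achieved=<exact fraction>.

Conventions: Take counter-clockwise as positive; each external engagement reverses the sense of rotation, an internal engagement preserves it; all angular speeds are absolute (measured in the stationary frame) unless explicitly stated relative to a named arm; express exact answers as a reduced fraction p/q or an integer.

design class (target 6/31): planetary set
Willis with ω_ring = 0: ω_arm/ω_sun = N1/(N1+N3); set equal to 6/31  ⇒  N3/N1 = 1/(6/31) − 1 = 25/6
N3 = N1 + 2·N2  ⇒  N2/N1 = (N3/N1 − 1)/2 = (25/6 − 1)/2 = 19/12
smallest multiple with N1 ≥ 12 and N2 ≥ 10: k = 1  ⇒  N1 = 1·12 = 12, N2 = 1·19 = 19 (N1 ≤ 40, N2 ≤ 30, N2 ≠ N1 ✓), N3 = 12 + 2·19 = 50
check: N1/(N1+N3) with N1 = 12, N3 = 50 gives 6/31; |achieved − target| = 0 ≤ 3/1550 ✓

N1=12 N2=19 achieved=6/31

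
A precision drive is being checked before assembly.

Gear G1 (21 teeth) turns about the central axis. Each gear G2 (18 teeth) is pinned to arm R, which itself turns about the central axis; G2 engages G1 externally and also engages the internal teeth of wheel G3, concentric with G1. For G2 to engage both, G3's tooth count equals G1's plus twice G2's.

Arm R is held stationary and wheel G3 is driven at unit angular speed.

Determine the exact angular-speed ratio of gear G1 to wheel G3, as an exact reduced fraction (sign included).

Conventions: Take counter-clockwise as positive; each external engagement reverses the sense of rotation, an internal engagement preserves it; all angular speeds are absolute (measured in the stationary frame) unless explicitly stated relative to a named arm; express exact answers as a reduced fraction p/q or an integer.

-19/7

recognized (axles ride arm R): planetary set, 21/18/57 teeth
ring teeth: 21 + 2·18 = 57
21(ω_sun−ω_arm) = −57(ω_ring−ω_arm),  ω_arm = 0, ω_ring = 1
ω_sun = 0 − (57/21)(1−0) = -19/7
ω_out/ω_in = -19/7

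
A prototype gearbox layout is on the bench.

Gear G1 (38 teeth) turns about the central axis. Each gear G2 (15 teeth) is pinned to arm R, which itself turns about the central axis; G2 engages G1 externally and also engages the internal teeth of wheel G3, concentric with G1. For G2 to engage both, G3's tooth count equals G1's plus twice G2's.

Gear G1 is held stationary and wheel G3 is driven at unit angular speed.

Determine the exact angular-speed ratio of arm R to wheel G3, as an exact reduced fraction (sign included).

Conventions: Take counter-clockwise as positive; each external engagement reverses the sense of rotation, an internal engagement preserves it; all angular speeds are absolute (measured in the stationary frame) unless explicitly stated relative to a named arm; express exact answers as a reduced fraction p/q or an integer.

topology: planetary set — G1 38T / G2 15T / G3 68T, arm = carrier (Willis)
ring teeth: 38 + 2·15 = 68
38(ω_sun−ω_arm) = −68(ω_ring−ω_arm),  ω_sun = 0, ω_ring = 1
38(0−ω_arm) = −68(1−ω_arm)  ⇒  106·ω_arm = 68  ⇒  ω_arm = 34/53
ω_out/ω_in = 34/53

34/53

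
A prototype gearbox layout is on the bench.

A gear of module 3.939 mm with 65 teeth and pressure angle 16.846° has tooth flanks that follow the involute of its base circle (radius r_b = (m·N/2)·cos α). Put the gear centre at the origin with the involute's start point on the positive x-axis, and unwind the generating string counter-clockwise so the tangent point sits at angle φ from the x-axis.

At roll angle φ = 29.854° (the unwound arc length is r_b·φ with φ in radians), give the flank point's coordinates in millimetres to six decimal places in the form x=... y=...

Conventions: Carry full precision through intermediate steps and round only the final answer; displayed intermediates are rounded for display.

x=138.044163 y=5.622149

class = single-mesh tooth geometry [base-circle involute, m = 3.939, 65T]
pitch radius r_p = m·N/2 = 3.939·65/2 = 128.017500
base radius r_b = r_p·cos α = 128.017500·cos 16.846° = 122.523903
roll angle φ = 29.854° = 0.52105059 rad
x = r_b·(cos φ + φ·sin φ) = 138.044163
y = r_b·(sin φ − φ·cos φ) = 5.622149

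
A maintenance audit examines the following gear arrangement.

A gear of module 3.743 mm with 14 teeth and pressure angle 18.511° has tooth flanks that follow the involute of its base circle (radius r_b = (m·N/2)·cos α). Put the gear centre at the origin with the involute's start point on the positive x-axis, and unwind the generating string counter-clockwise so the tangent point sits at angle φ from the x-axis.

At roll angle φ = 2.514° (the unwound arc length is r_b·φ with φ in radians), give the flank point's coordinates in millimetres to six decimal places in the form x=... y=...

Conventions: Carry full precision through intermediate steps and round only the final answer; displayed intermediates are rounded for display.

x=24.869337 y=0.000699

class = single-mesh tooth geometry [base-circle involute, m = 3.743, 14T]
pitch radius r_p = m·N/2 = 3.743·14/2 = 26.201000
base radius r_b = r_p·cos α = 26.201000·cos 18.511° = 24.845432
roll angle φ = 2.514° = 0.04387758 rad
x = r_b·(cos φ + φ·sin φ) = 24.869337
y = r_b·(sin φ − φ·cos φ) = 0.000699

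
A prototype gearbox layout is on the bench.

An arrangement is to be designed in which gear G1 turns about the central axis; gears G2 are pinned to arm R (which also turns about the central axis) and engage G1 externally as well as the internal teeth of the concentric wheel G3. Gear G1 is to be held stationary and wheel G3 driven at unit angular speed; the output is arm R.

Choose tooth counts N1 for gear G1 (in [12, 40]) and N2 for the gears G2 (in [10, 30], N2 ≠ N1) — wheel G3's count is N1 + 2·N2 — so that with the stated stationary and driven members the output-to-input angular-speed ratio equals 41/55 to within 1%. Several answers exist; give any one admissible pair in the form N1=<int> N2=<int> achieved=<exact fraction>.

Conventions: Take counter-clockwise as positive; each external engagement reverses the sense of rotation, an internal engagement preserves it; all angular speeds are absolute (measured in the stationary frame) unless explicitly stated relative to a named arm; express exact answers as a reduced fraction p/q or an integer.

design class (target 41/55): planetary set
Willis with ω_sun = 0: ω_arm/ω_ring = N3/(N1+N3); set equal to 41/55  ⇒  N3/N1 = (41/55)/(1 − 41/55) = 41/14
N3 = N1 + 2·N2  ⇒  N2/N1 = (N3/N1 − 1)/2 = (41/14 − 1)/2 = 27/28
smallest multiple with N1 ≥ 12 and N2 ≥ 10: k = 1  ⇒  N1 = 1·28 = 28, N2 = 1·27 = 27 (N1 ≤ 40, N2 ≤ 30, N2 ≠ N1 ✓), N3 = 28 + 2·27 = 82
check: N3/(N1+N3) with N1 = 28, N3 = 82 gives 41/55; |achieved − target| = 0 ≤ 41/5500 ✓

N1=28 N2=27 achieved=41/55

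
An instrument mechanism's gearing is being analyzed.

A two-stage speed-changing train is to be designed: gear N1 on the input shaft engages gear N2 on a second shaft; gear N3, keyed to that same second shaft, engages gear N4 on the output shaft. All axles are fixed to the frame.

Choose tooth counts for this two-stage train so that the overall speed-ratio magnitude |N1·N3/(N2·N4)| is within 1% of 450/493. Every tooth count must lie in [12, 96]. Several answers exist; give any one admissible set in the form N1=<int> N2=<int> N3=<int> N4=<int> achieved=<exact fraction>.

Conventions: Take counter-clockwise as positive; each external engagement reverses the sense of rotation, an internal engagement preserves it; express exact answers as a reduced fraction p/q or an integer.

design class (target 450/493): fixed-axis compound train
target = 450/493 in lowest terms: an exact hit needs N1·N3 = k·450 and N2·N4 = k·493 for one integer k, every count in [12, 96]; additionally prefer no 1:1 stage (N1 ≠ N2, N3 ≠ N4)
k = 1: N1·N3 = 450 = 15·30, N2·N4 = 493 = 17·29
achieved = 15·30/(17·29) = 450/493; |achieved − target| = 0 ≤ 9/986 ✓

N1=15 N2=17 N3=30 N4=29 achieved=450/493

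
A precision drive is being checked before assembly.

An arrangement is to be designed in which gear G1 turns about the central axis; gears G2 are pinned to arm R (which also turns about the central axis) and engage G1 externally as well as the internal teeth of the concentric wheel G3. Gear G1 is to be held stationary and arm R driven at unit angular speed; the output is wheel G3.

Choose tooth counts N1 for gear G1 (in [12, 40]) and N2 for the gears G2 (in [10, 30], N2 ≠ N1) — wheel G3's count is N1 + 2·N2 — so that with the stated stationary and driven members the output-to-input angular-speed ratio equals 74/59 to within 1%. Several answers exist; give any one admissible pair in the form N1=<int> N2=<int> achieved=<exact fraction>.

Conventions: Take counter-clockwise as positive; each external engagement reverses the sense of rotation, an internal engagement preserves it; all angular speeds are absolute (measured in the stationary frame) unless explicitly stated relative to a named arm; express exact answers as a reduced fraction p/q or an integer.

N1=15 N2=22 achieved=74/59

planetary set to be sized for 74/59 (Willis relation)
Willis with ω_sun = 0: ω_ring/ω_arm = (N1+N3)/N3; set equal to 74/59  ⇒  N3/N1 = 1/(74/59 − 1) = 59/15
N3 = N1 + 2·N2  ⇒  N2/N1 = (N3/N1 − 1)/2 = (59/15 − 1)/2 = 22/15
smallest multiple with N1 ≥ 12 and N2 ≥ 10: k = 1  ⇒  N1 = 1·15 = 15, N2 = 1·22 = 22 (N1 ≤ 40, N2 ≤ 30, N2 ≠ N1 ✓), N3 = 15 + 2·22 = 59
check: (N1+N3)/N3 with N1 = 15, N3 = 59 gives 74/59; |achieved − target| = 0 ≤ 37/2950 ✓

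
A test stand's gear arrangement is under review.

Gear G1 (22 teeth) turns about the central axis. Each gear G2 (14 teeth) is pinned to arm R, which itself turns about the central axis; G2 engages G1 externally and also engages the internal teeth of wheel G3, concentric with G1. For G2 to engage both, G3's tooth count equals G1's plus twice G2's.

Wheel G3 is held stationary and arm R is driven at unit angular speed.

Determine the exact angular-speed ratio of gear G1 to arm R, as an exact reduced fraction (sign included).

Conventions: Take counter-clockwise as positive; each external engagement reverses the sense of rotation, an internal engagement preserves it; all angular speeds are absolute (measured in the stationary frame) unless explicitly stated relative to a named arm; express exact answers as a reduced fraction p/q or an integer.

36/11

topology: planetary set — G1 22T / G2 14T / G3 50T, arm = carrier (Willis)
ring teeth: 22 + 2·14 = 50
22(ω_sun−ω_arm) = −50(ω_ring−ω_arm),  ω_ring = 0, ω_arm = 1
ω_sun = 1 − (50/22)(0−1) = 36/11
ω_out/ω_in = 36/11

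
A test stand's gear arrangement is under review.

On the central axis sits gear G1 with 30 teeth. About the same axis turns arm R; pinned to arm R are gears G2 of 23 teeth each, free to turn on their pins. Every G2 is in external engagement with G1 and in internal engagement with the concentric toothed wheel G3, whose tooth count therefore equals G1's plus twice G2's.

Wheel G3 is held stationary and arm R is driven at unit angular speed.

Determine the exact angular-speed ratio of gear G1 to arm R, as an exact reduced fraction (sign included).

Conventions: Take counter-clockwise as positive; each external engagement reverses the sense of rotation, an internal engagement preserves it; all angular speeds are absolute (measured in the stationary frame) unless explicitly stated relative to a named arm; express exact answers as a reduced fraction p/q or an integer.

planetary set (30T centre, 23T on arm, 76T internal) — Willis relation
ring teeth: 30 + 2·23 = 76
30(ω_sun−ω_arm) = −76(ω_ring−ω_arm),  ω_ring = 0, ω_arm = 1
ω_sun = 1 − (76/30)(0−1) = 53/15
ω_out/ω_in = 53/15

53/15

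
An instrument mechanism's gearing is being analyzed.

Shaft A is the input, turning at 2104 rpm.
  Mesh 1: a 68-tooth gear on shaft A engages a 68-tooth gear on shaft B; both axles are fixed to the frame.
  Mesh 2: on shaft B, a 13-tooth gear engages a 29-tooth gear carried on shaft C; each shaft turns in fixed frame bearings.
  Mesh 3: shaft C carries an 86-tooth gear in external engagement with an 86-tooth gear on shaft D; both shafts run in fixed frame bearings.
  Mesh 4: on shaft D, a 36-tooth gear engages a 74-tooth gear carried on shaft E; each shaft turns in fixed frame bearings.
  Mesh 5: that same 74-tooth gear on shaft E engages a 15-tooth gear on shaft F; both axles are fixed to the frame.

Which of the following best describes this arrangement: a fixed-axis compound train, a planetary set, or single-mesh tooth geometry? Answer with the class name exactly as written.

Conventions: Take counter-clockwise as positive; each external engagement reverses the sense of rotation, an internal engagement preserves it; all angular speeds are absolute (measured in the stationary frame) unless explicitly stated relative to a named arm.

fixed-axis compound train

class = fixed-axis compound train [5 meshes; 5 ratios multiply, 5 sense flips]
classification: fixed-axis compound train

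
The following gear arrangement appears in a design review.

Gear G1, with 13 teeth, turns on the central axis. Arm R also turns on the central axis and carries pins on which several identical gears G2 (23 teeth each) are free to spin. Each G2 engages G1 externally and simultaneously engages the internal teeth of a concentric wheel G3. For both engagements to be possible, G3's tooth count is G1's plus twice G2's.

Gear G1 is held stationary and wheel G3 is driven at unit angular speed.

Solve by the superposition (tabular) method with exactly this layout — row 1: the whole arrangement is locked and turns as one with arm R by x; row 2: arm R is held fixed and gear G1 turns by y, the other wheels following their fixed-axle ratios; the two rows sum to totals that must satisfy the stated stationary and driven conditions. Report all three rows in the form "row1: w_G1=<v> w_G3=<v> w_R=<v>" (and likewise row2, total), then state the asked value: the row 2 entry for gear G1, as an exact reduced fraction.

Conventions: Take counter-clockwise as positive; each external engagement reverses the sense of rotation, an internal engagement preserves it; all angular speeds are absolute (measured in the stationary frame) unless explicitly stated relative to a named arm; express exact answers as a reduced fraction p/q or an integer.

row1: w_G1=59/72 w_G3=59/72 w_R=59/72
row2: w_G1=-59/72 w_G3=13/72 w_R=0
total: w_G1=0 w_G3=1 w_R=59/72
asked value: -59/72

topology: planetary set — G1 13T / G2 23T / G3 59T, arm = carrier (Willis)
superposition row 1 [locked train]: every member turns x
superposition row 2 [arm held]: sun y, ring −(13/59)·y, arm 0
boundary: total ω_sun = x + y = 0 and total ω_ring = x − (13/59)·y = 1  ⇒  y = -59/72, x = 59/72
row 2 ring = −(13/59)·(-59/72) = 13/72
totals (row 1 + row 2): sun 59/72 + (-59/72) = 0, ring 59/72 + 13/72 = 1, arm 59/72 + 0 = 59/72
asked cell (row2, sun) = -59/72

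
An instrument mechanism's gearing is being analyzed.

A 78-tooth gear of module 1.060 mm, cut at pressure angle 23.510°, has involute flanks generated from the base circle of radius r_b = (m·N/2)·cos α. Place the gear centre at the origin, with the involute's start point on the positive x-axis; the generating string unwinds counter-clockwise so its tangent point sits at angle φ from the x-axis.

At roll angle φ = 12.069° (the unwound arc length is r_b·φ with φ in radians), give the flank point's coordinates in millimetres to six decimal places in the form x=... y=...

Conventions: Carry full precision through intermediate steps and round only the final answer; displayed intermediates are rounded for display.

topology: single-mesh involute geometry — m = 1.060, N = 78
pitch radius r_p = m·N/2 = 1.060·78/2 = 41.340000
base radius r_b = r_p·cos α = 41.340000·cos 23.510° = 37.908386
roll angle φ = 12.069° = 0.21064379 rad
x = r_b·(cos φ + φ·sin φ) = 38.740093
y = r_b·(sin φ − φ·cos φ) = 0.117580

x=38.740093 y=0.117580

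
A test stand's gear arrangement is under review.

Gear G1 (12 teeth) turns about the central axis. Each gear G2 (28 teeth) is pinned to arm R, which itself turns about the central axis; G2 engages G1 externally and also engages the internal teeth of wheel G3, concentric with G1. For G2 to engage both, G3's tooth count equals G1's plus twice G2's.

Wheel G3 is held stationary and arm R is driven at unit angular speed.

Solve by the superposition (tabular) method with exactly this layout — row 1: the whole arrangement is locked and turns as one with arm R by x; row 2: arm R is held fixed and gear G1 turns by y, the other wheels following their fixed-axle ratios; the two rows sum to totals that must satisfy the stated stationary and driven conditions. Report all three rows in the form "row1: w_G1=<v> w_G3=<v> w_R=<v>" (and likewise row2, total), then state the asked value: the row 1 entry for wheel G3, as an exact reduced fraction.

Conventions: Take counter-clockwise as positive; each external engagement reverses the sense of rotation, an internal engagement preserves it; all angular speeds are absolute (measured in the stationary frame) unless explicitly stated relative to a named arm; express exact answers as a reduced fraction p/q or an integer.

row1: w_G1=1 w_G3=1 w_R=1
row2: w_G1=17/3 w_G3=-1 w_R=0
total: w_G1=20/3 w_G3=0 w_R=1
asked value: 1

recognized (axles ride arm R): planetary set, 12/28/68 teeth
row 1: whole set turns with the arm by x
superposition row 2 [arm held]: sun y, ring −(12/68)·y, arm 0
boundary: total ω_ring = x − (12/68)·y = 0 and total ω_arm = x = 1  ⇒  y = 17/3, x = 1
row 2 ring = −(12/68)·17/3 = -1
totals (row 1 + row 2): sun 1 + 17/3 = 20/3, ring 1 + (-1) = 0, arm 1 + 0 = 1
asked cell (row1, ring) = 1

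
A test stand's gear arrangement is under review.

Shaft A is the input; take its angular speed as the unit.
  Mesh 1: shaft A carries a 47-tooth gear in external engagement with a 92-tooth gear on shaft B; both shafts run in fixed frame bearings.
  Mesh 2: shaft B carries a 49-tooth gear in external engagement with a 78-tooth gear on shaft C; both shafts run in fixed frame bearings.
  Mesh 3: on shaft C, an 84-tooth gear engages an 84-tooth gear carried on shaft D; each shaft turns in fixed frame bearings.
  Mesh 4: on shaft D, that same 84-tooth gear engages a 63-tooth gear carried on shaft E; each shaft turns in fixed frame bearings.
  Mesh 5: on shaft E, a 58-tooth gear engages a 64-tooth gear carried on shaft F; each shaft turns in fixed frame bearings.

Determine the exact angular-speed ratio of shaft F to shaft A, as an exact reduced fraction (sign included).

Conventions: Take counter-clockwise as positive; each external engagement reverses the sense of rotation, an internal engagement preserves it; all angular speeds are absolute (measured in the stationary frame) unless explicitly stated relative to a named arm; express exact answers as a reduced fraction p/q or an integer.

class = fixed-axis compound train [5 meshes; 5 ratios multiply, 5 sense flips]
mesh 1 [47T→92T]: running ratio 47/92, sense −
mesh 2 [49T→78T]: running ratio 2303/7176, sense +
mesh 3 [84T→84T]: running ratio 2303/7176, sense −
mesh 4 [84T→63T]: running ratio 2303/5382, sense +
mesh 5 [58T→64T]: running ratio 66787/172224, sense −
ω_out/ω_in = -66787/172224

-66787/172224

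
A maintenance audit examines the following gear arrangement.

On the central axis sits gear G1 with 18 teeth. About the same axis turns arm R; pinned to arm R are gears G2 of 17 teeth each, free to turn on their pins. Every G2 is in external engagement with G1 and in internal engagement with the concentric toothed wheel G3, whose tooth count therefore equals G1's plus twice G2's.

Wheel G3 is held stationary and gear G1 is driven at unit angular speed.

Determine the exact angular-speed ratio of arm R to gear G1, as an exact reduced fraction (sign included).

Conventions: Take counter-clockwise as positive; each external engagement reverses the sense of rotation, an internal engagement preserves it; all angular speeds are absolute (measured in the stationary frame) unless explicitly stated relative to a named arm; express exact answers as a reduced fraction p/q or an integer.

planetary set (18T centre, 17T on arm, 52T internal) — Willis relation
ring teeth: 18 + 2·17 = 52
18(ω_sun−ω_arm) = −52(ω_ring−ω_arm),  ω_ring = 0, ω_sun = 1
18(1−ω_arm) = −52(0−ω_arm)  ⇒  70·ω_arm = 18  ⇒  ω_arm = 9/35
ω_out/ω_in = 9/35

9/35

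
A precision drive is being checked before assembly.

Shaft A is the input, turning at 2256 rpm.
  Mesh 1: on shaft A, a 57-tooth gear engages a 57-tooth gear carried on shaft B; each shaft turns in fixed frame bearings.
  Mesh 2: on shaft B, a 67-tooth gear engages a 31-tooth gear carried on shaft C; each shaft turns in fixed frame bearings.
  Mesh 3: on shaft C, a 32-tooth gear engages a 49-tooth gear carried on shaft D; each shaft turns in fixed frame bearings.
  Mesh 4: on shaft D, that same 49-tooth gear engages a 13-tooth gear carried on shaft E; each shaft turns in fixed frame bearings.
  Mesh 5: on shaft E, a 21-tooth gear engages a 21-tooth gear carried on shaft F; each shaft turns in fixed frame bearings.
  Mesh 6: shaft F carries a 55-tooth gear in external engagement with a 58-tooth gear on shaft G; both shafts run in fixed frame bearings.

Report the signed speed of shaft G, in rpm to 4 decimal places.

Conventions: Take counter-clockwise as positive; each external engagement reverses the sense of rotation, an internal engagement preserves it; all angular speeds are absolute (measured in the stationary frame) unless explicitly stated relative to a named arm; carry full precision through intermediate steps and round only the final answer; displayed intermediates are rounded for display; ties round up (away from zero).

+11381.3434 rpm

recognized (7 fixed axles, 6 meshes): fixed-axis compound train
mesh 1 [57T→57T]: ω = 2256.0000×57/57 = 2256.0000 rpm, sense flips to −
mesh 2 [67T→31T]: ω = 2256.0000×67/31 = 4875.8710 rpm, sense flips to +
mesh 3 [32T→49T]: ω = 4875.8710×32/49 = 3184.2423 rpm, sense flips to −
mesh 4 [49T→13T]: ω = 3184.2423×49/13 = 12002.1439 rpm, sense flips to +
mesh 5 [21T→21T]: ω = 12002.1439×21/21 = 12002.1439 rpm, sense flips to −
mesh 6 [55T→58T]: ω = 12002.1439×55/58 = 11381.3434 rpm, sense flips to +
signed output speed = +11381.3434 rpm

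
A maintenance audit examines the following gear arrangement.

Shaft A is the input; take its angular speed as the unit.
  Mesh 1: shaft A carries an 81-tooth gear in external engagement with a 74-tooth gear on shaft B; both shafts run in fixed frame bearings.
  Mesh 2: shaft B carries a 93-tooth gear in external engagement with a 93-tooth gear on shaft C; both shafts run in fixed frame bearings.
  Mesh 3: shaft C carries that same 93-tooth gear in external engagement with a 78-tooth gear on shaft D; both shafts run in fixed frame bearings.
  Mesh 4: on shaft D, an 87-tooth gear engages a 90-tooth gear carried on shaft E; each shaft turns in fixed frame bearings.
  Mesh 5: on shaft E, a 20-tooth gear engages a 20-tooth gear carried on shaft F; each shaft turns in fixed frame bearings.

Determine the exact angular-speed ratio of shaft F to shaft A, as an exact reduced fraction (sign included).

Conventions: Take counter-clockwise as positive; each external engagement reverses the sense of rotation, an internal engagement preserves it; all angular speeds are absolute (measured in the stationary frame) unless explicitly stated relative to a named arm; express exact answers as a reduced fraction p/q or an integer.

-24273/19240

class = fixed-axis compound train [5 meshes; 5 ratios multiply, 5 sense flips]
mesh 1 [81T→74T]: running ratio 81/74, sense −
mesh 2 [93T→93T]: running ratio 81/74, sense +
mesh 3 [93T→78T]: running ratio 2511/1924, sense −
mesh 4 [87T→90T]: running ratio 24273/19240, sense +
mesh 5 [20T→20T]: running ratio 24273/19240, sense −
ω_out/ω_in = -24273/19240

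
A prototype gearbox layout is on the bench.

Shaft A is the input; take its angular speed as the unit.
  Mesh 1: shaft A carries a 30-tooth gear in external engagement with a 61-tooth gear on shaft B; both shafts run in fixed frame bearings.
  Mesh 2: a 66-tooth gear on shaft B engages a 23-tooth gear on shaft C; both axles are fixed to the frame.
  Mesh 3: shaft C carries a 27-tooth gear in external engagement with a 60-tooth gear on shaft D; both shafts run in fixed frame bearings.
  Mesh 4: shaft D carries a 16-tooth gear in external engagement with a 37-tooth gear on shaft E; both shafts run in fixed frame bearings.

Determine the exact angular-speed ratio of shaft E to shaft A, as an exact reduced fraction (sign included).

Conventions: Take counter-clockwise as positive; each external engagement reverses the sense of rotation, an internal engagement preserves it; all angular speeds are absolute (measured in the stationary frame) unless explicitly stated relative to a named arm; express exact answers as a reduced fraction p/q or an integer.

14256/51911

class = fixed-axis compound train [4 meshes; 4 ratios multiply, 4 sense flips]
mesh 1 [30T→61T]: running ratio 30/61, sense −
mesh 2 [66T→23T]: running ratio 1980/1403, sense +
mesh 3 [27T→60T]: running ratio 891/1403, sense −
mesh 4 [16T→37T]: running ratio 14256/51911, sense +
ω_out/ω_in = 14256/51911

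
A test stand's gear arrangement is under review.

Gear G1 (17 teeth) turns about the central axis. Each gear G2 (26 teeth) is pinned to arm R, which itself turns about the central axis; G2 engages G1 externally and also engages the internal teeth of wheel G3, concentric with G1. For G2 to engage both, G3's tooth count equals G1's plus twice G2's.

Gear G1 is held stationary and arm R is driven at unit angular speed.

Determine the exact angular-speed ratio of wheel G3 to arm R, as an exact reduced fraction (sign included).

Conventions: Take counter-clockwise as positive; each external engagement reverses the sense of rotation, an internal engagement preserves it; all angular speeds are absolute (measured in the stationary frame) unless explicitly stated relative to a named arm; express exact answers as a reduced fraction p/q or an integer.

86/69

class = planetary set [G3 = 17+2·26 = 69; Willis about the carrier]
ring teeth: 17 + 2·26 = 69
17(ω_sun−ω_arm) = −69(ω_ring−ω_arm),  ω_sun = 0, ω_arm = 1
ω_ring = 1 − (17/69)(0−1) = 86/69
ω_out/ω_in = 86/69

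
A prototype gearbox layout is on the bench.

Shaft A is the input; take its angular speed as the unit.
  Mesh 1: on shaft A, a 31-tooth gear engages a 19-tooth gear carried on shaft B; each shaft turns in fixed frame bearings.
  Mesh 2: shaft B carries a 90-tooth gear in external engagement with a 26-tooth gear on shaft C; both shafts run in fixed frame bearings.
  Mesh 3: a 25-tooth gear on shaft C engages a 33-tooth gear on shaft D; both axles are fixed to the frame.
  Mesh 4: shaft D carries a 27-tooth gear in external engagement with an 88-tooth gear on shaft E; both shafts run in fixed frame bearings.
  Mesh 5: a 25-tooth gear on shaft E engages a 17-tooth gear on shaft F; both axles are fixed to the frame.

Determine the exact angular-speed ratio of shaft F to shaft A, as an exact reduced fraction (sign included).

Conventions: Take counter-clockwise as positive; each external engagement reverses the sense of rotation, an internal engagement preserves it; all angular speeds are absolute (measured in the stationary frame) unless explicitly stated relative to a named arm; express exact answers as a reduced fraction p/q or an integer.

class = fixed-axis compound train [5 meshes; 5 ratios multiply, 5 sense flips]
mesh 1 [31T→19T]: running ratio 31/19, sense −
mesh 2 [90T→26T]: running ratio 1395/247, sense +
mesh 3 [25T→33T]: running ratio 11625/2717, sense −
mesh 4 [27T→88T]: running ratio 313875/239096, sense +
mesh 5 [25T→17T]: running ratio 7846875/4064632, sense −
ω_out/ω_in = -7846875/4064632

-7846875/4064632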